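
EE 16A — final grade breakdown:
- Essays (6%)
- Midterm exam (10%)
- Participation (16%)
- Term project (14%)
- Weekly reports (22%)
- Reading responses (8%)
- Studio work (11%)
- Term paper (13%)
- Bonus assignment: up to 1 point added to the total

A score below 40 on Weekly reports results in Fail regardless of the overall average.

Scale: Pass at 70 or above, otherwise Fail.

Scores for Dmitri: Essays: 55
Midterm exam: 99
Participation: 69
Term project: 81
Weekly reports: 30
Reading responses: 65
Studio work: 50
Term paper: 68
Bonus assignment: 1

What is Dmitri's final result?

Fail

Weekly reports score 30 < 40: minimum not met.
Weighted total:
  Essays 55 × 0.06 = 3.3
  Midterm exam 99 × 0.1 = 9.9
  Participation 69 × 0.16 = 11.04
  Term project 81 × 0.14 = 11.34
  Weekly reports 30 × 0.22 = 6.6
  Reading responses 65 × 0.08 = 5.2
  Studio work 50 × 0.11 = 5.5
  Term paper 68 × 0.13 = 8.84
Sum = 61.72
Bonus assignment: 61.72 + 1 = 62.72
Because the Weekly reports minimum was not met, the result is Fail.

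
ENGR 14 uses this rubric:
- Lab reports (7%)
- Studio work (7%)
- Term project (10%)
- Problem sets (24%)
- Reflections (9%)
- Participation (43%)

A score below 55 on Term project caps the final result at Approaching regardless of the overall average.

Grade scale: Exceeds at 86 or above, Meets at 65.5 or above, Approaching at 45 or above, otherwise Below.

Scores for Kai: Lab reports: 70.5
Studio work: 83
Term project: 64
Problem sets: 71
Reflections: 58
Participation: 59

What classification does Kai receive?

Term project score 64 ≥ 55: minimum met.
Weighted total:
  Lab reports 70.5 × 0.07 = 4.935
  Studio work 83 × 0.07 = 5.81
  Term project 64 × 0.1 = 6.4
  Problem sets 71 × 0.24 = 17.04
  Reflections 58 × 0.09 = 5.22
  Participation 59 × 0.43 = 25.37
Sum = 64.775
64.775 is ≥ 45 and < 65.5 → Approaching

Approaching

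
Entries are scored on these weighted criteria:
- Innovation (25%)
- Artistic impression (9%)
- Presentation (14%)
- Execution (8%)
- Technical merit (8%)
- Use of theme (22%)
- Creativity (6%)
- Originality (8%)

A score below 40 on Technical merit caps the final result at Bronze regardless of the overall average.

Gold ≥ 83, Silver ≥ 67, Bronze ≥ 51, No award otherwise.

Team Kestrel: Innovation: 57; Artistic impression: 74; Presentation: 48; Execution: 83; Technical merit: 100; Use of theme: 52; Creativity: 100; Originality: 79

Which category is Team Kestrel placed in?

Technical merit score 100 ≥ 40: minimum met.
Weighted total:
  Innovation 57 × 0.25 = 14.25
  Artistic impression 74 × 0.09 = 6.66
  Presentation 48 × 0.14 = 6.72
  Execution 83 × 0.08 = 6.64
  Technical merit 100 × 0.08 = 8
  Use of theme 52 × 0.22 = 11.44
  Creativity 100 × 0.06 = 6
  Originality 79 × 0.08 = 6.32
Sum = 66.03
66.03 is ≥ 51 and < 67 → Bronze

Bronze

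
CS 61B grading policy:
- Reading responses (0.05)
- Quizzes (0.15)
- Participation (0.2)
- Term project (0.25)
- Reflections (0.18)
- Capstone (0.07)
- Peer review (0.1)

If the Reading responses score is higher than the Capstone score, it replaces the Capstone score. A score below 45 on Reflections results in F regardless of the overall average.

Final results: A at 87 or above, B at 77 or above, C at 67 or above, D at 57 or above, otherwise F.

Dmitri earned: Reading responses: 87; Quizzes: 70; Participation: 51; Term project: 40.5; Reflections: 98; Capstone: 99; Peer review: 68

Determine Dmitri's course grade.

D

Reading responses (87) ≤ Capstone (99), so Capstone stays at 99.
Reflections score 98 ≥ 45: minimum met.
Weighted total:
  Reading responses 87 × 0.05 = 4.35
  Quizzes 70 × 0.15 = 10.5
  Participation 51 × 0.2 = 10.2
  Term project 40.5 × 0.25 = 10.125
  Reflections 98 × 0.18 = 17.64
  Capstone 99 × 0.07 = 6.93
  Peer review 68 × 0.1 = 6.8
Sum = 66.545
66.545 is ≥ 57 and < 67 → D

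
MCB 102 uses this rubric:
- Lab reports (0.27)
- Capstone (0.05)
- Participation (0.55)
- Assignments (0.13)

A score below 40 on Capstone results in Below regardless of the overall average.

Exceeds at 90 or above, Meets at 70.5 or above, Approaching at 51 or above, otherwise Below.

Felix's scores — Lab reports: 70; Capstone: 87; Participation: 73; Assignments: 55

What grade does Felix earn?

Meets

Capstone score 87 ≥ 40: minimum met.
Weighted total:
  Lab reports 70 × 0.27 = 18.9
  Capstone 87 × 0.05 = 4.35
  Participation 73 × 0.55 = 40.15
  Assignments 55 × 0.13 = 7.15
Sum = 70.55
70.55 is ≥ 70.5 and < 90 → Meets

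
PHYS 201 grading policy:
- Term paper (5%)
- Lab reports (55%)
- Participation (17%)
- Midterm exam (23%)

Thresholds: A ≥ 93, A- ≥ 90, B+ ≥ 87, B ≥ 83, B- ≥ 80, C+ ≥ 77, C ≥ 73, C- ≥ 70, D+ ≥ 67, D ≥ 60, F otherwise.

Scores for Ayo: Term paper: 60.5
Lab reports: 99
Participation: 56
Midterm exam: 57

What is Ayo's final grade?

B-

Weighted total:
  Term paper 60.5 × 0.05 = 3.025
  Lab reports 99 × 0.55 = 54.45
  Participation 56 × 0.17 = 9.52
  Midterm exam 57 × 0.23 = 13.11
Sum = 80.105
80.105 is ≥ 80 and < 83 → B-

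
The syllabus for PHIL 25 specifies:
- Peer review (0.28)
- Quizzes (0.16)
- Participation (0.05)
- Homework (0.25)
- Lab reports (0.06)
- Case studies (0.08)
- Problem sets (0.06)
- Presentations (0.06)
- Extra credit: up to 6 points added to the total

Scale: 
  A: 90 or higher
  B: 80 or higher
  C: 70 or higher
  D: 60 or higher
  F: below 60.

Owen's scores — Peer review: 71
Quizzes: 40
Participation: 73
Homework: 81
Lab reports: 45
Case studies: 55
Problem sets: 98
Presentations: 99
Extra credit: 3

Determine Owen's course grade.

Weighted total:
  Peer review 71 × 0.28 = 19.88
  Quizzes 40 × 0.16 = 6.4
  Participation 73 × 0.05 = 3.65
  Homework 81 × 0.25 = 20.25
  Lab reports 45 × 0.06 = 2.7
  Case studies 55 × 0.08 = 4.4
  Problem sets 98 × 0.06 = 5.88
  Presentations 99 × 0.06 = 5.94
Sum = 69.1
Extra credit: 69.1 + 3 = 72.1
72.1 is ≥ 70 and < 80 → C

C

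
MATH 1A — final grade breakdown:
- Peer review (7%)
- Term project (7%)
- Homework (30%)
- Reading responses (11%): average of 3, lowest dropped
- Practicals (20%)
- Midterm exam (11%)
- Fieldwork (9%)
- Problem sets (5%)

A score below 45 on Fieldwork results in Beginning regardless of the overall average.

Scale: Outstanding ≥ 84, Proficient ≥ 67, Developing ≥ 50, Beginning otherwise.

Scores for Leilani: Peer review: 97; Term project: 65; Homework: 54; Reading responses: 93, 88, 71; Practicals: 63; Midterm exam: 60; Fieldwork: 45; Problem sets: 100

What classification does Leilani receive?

Developing

Reading responses: drop 71 → average of remaining 2 = 181/2 = 90.5
Fieldwork score 45 ≥ 45: minimum met.
Weighted total:
  Peer review 97 × 0.07 = 6.79
  Term project 65 × 0.07 = 4.55
  Homework 54 × 0.3 = 16.2
  Reading responses 90.5 × 0.11 = 9.955
  Practicals 63 × 0.2 = 12.6
  Midterm exam 60 × 0.11 = 6.6
  Fieldwork 45 × 0.09 = 4.05
  Problem sets 100 × 0.05 = 5
Sum = 65.745
65.745 is ≥ 50 and < 67 → Developing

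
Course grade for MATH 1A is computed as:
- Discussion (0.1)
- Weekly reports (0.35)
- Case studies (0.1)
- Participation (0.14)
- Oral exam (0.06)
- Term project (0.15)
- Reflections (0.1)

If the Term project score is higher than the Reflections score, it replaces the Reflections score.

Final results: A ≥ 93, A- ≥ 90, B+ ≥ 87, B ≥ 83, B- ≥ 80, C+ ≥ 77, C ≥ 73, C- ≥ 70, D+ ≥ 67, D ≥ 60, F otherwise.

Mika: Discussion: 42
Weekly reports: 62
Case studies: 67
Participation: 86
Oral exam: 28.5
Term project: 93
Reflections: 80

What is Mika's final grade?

D+

Term project (93) > Reflections (80), so Reflections counts as 93.
Weighted total:
  Discussion 42 × 0.1 = 4.2
  Weekly reports 62 × 0.35 = 21.7
  Case studies 67 × 0.1 = 6.7
  Participation 86 × 0.14 = 12.04
  Oral exam 28.5 × 0.06 = 1.71
  Term project 93 × 0.15 = 13.95
  Reflections 93 × 0.1 = 9.3
Sum = 69.6
69.6 is ≥ 67 and < 70 → D+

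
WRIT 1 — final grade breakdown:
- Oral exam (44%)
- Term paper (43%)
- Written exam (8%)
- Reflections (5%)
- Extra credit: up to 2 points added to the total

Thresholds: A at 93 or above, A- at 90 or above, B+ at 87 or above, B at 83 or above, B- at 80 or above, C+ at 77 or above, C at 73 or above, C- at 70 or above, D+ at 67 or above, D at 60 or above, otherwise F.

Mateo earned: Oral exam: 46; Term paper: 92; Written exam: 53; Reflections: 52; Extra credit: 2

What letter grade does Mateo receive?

D+

Weighted total:
  Oral exam 46 × 0.44 = 20.24
  Term paper 92 × 0.43 = 39.56
  Written exam 53 × 0.08 = 4.24
  Reflections 52 × 0.05 = 2.6
Sum = 66.64
Extra credit: 66.64 + 2 = 68.64
68.64 is ≥ 67 and < 70 → D+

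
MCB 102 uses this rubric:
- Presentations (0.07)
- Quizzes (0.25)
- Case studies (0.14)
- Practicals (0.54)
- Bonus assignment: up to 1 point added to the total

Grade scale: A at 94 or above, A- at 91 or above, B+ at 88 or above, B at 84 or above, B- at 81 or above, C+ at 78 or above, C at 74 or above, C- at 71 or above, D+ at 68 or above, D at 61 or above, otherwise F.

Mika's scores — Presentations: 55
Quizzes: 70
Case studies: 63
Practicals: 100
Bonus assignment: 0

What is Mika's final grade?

Weighted total:
  Presentations 55 × 0.07 = 3.85
  Quizzes 70 × 0.25 = 17.5
  Case studies 63 × 0.14 = 8.82
  Practicals 100 × 0.54 = 54
Sum = 84.17
Bonus assignment: 84.17 + 0 = 84.17
84.17 is ≥ 84 and < 88 → B

B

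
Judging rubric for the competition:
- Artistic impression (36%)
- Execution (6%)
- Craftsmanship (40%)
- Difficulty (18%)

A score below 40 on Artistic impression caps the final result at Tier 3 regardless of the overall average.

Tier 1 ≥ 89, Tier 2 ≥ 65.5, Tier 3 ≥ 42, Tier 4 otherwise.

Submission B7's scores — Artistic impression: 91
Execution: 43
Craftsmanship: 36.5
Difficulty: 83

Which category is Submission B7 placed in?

Tier 3

Artistic impression score 91 ≥ 40: minimum met.
Weighted total:
  Artistic impression 91 × 0.36 = 32.76
  Execution 43 × 0.06 = 2.58
  Craftsmanship 36.5 × 0.4 = 14.6
  Difficulty 83 × 0.18 = 14.94
Sum = 64.88
64.88 is ≥ 42 and < 65.5 → Tier 3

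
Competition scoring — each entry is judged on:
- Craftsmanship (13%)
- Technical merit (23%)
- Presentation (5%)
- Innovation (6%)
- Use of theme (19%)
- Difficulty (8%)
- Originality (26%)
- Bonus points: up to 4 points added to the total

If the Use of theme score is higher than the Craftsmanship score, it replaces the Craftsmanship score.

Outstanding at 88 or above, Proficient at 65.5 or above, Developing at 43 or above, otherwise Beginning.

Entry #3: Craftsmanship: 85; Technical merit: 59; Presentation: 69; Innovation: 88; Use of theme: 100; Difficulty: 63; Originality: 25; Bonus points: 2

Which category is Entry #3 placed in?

Use of theme (100) > Craftsmanship (85), so Craftsmanship counts as 100.
Weighted total:
  Craftsmanship 100 × 0.13 = 13
  Technical merit 59 × 0.23 = 13.57
  Presentation 69 × 0.05 = 3.45
  Innovation 88 × 0.06 = 5.28
  Use of theme 100 × 0.19 = 19
  Difficulty 63 × 0.08 = 5.04
  Originality 25 × 0.26 = 6.5
Sum = 65.84
Bonus points: 65.84 + 2 = 67.84
67.84 is ≥ 65.5 and < 88 → Proficient

Proficient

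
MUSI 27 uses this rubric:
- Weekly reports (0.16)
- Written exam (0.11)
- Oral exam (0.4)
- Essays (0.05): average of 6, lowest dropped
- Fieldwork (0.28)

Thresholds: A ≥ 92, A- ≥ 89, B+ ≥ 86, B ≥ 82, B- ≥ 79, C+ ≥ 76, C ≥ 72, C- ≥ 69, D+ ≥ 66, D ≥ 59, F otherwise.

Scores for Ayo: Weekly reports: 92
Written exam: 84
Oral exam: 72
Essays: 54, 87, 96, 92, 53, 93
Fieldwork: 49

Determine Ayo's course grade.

C-

Essays: drop 53 → average of remaining 5 = 422/5 = 84.4
Weighted total:
  Weekly reports 92 × 0.16 = 14.72
  Written exam 84 × 0.11 = 9.24
  Oral exam 72 × 0.4 = 28.8
  Essays 84.4 × 0.05 = 4.22
  Fieldwork 49 × 0.28 = 13.72
Sum = 70.7
70.7 is ≥ 69 and < 72 → C-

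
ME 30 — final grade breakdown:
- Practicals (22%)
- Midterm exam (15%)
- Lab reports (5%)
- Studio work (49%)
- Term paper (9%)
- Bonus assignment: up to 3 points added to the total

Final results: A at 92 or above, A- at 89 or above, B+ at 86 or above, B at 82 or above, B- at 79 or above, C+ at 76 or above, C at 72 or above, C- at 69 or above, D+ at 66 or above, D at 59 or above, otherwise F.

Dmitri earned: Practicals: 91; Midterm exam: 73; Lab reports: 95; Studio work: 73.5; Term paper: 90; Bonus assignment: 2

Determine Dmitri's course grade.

B-

Weighted total:
  Practicals 91 × 0.22 = 20.02
  Midterm exam 73 × 0.15 = 10.95
  Lab reports 95 × 0.05 = 4.75
  Studio work 73.5 × 0.49 = 36.015
  Term paper 90 × 0.09 = 8.1
Sum = 79.835
Bonus assignment: 79.835 + 2 = 81.835
81.835 is ≥ 79 and < 82 → B-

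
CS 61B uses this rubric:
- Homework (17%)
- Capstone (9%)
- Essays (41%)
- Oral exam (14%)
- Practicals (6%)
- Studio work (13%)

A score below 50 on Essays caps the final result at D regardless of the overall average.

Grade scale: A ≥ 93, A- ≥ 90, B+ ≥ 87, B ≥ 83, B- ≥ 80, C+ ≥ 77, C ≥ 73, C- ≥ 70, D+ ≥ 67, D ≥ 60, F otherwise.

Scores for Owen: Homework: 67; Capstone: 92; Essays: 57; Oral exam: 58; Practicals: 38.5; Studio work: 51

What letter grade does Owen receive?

Essays score 57 ≥ 50: minimum met.
Weighted total:
  Homework 67 × 0.17 = 11.39
  Capstone 92 × 0.09 = 8.28
  Essays 57 × 0.41 = 23.37
  Oral exam 58 × 0.14 = 8.12
  Practicals 38.5 × 0.06 = 2.31
  Studio work 51 × 0.13 = 6.63
Sum = 60.1
60.1 is ≥ 60 and < 67 → D

D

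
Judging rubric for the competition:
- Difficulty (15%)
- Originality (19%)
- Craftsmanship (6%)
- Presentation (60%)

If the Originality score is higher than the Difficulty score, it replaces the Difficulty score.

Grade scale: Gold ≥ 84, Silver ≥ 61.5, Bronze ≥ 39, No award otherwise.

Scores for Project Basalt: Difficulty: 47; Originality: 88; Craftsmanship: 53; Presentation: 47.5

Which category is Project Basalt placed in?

Silver

Originality (88) > Difficulty (47), so Difficulty counts as 88.
Weighted total:
  Difficulty 88 × 0.15 = 13.2
  Originality 88 × 0.19 = 16.72
  Craftsmanship 53 × 0.06 = 3.18
  Presentation 47.5 × 0.6 = 28.5
Sum = 61.6
61.6 is ≥ 61.5 and < 84 → Silver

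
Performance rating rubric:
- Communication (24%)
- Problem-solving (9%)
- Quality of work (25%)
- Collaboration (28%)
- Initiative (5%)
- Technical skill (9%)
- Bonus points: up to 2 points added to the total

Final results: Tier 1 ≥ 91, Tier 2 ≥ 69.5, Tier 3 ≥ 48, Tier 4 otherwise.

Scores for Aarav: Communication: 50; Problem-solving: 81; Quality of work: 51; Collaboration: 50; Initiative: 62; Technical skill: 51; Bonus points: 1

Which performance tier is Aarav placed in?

Weighted total:
  Communication 50 × 0.24 = 12
  Problem-solving 81 × 0.09 = 7.29
  Quality of work 51 × 0.25 = 12.75
  Collaboration 50 × 0.28 = 14
  Initiative 62 × 0.05 = 3.1
  Technical skill 51 × 0.09 = 4.59
Sum = 53.73
Bonus points: 53.73 + 1 = 54.73
54.73 is ≥ 48 and < 69.5 → Tier 3

Tier 3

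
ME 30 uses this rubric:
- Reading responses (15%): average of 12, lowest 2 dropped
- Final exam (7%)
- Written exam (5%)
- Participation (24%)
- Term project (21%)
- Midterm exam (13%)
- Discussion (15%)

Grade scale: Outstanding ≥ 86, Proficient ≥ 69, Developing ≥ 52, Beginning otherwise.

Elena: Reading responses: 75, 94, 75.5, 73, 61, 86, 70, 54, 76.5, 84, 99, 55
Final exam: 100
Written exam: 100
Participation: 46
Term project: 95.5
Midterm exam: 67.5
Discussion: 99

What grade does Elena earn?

Proficient

Reading responses: drop 54, 55 → average of remaining 10 = 794/10 = 79.4
Weighted total:
  Reading responses 79.4 × 0.15 = 11.91
  Final exam 100 × 0.07 = 7
  Written exam 100 × 0.05 = 5
  Participation 46 × 0.24 = 11.04
  Term project 95.5 × 0.21 = 20.055
  Midterm exam 67.5 × 0.13 = 8.775
  Discussion 99 × 0.15 = 14.85
Sum = 78.63
78.63 is ≥ 69 and < 86 → Proficient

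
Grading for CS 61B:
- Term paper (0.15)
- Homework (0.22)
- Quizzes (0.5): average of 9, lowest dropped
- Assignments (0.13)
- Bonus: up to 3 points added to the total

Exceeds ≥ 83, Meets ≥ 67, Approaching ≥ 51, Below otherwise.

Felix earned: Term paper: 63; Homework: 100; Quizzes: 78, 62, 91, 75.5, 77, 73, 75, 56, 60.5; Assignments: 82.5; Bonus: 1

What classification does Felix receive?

Meets

Quizzes: drop 56 → average of remaining 8 = 592/8 = 74
Weighted total:
  Term paper 63 × 0.15 = 9.45
  Homework 100 × 0.22 = 22
  Quizzes 74 × 0.5 = 37
  Assignments 82.5 × 0.13 = 10.725
Sum = 79.175
Bonus: 79.175 + 1 = 80.175
80.175 is ≥ 67 and < 83 → Meets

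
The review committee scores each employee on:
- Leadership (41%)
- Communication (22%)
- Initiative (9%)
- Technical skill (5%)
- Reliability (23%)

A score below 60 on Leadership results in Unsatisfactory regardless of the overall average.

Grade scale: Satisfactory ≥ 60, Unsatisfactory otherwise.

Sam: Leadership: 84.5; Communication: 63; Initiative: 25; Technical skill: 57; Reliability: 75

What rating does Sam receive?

Satisfactory

Leadership score 84.5 ≥ 60: minimum met.
Weighted total:
  Leadership 84.5 × 0.41 = 34.645
  Communication 63 × 0.22 = 13.86
  Initiative 25 × 0.09 = 2.25
  Technical skill 57 × 0.05 = 2.85
  Reliability 75 × 0.23 = 17.25
Sum = 70.855
70.855 ≥ 60 → Satisfactory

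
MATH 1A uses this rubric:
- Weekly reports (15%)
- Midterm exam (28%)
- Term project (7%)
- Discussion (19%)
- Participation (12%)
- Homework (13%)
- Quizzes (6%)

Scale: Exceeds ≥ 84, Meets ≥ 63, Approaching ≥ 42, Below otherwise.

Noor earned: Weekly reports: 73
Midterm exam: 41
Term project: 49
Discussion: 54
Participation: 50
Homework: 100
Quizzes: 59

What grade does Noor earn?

Approaching

Weighted total:
  Weekly reports 73 × 0.15 = 10.95
  Midterm exam 41 × 0.28 = 11.48
  Term project 49 × 0.07 = 3.43
  Discussion 54 × 0.19 = 10.26
  Participation 50 × 0.12 = 6
  Homework 100 × 0.13 = 13
  Quizzes 59 × 0.06 = 3.54
Sum = 58.66
58.66 is ≥ 42 and < 63 → Approaching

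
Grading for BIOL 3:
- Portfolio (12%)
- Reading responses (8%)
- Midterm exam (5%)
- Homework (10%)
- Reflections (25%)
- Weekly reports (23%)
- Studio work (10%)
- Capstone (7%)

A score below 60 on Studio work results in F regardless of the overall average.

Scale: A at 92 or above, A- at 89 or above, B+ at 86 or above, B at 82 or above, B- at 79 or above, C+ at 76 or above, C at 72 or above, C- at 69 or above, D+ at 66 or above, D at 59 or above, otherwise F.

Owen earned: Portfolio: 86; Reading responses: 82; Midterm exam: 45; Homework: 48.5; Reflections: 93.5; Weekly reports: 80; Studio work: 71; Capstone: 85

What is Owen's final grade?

C+

Studio work score 71 ≥ 60: minimum met.
Weighted total:
  Portfolio 86 × 0.12 = 10.32
  Reading responses 82 × 0.08 = 6.56
  Midterm exam 45 × 0.05 = 2.25
  Homework 48.5 × 0.1 = 4.85
  Reflections 93.5 × 0.25 = 23.375
  Weekly reports 80 × 0.23 = 18.4
  Studio work 71 × 0.1 = 7.1
  Capstone 85 × 0.07 = 5.95
Sum = 78.805
78.805 is ≥ 76 and < 79 → C+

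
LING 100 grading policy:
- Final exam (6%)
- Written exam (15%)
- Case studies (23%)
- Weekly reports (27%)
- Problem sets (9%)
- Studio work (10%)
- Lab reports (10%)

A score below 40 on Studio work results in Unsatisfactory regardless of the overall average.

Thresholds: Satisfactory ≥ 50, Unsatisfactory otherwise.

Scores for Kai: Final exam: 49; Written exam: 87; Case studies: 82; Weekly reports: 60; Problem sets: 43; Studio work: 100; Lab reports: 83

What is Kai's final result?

Satisfactory

Studio work score 100 ≥ 40: minimum met.
Weighted total:
  Final exam 49 × 0.06 = 2.94
  Written exam 87 × 0.15 = 13.05
  Case studies 82 × 0.23 = 18.86
  Weekly reports 60 × 0.27 = 16.2
  Problem sets 43 × 0.09 = 3.87
  Studio work 100 × 0.1 = 10
  Lab reports 83 × 0.1 = 8.3
Sum = 73.22
73.22 ≥ 50 → Satisfactory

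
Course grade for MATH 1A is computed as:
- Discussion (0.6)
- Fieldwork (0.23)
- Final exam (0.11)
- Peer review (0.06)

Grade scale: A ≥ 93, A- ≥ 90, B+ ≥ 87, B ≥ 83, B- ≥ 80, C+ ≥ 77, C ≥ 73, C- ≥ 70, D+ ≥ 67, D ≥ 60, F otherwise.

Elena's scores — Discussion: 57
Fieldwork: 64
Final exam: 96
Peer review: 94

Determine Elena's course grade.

Weighted total:
  Discussion 57 × 0.6 = 34.2
  Fieldwork 64 × 0.23 = 14.72
  Final exam 96 × 0.11 = 10.56
  Peer review 94 × 0.06 = 5.64
Sum = 65.12
65.12 is ≥ 60 and < 67 → D

D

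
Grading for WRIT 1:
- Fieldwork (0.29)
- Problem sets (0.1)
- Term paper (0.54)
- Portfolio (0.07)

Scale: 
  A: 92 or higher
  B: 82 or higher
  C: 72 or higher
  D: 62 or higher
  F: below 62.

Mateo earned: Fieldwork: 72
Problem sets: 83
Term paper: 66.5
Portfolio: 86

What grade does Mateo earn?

Weighted total:
  Fieldwork 72 × 0.29 = 20.88
  Problem sets 83 × 0.1 = 8.3
  Term paper 66.5 × 0.54 = 35.91
  Portfolio 86 × 0.07 = 6.02
Sum = 71.11
71.11 is ≥ 62 and < 72 → D

D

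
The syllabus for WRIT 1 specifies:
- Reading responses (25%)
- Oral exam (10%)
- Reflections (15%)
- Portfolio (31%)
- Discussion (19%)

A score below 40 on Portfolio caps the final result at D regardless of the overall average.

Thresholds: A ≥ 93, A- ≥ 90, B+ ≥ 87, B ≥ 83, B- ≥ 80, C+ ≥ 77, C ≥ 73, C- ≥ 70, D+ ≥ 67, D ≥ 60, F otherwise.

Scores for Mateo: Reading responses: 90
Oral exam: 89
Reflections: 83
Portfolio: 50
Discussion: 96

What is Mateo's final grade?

Portfolio score 50 ≥ 40: minimum met.
Weighted total:
  Reading responses 90 × 0.25 = 22.5
  Oral exam 89 × 0.1 = 8.9
  Reflections 83 × 0.15 = 12.45
  Portfolio 50 × 0.31 = 15.5
  Discussion 96 × 0.19 = 18.24
Sum = 77.59
77.59 is ≥ 77 and < 80 → C+

C+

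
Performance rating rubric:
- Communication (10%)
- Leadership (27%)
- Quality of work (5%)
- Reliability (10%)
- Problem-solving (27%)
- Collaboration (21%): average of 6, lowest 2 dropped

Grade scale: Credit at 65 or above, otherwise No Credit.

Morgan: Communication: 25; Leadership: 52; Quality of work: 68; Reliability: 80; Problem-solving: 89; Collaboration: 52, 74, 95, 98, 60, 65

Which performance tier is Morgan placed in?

Collaboration: drop 52, 60 → average of remaining 4 = 332/4 = 83
Weighted total:
  Communication 25 × 0.1 = 2.5
  Leadership 52 × 0.27 = 14.04
  Quality of work 68 × 0.05 = 3.4
  Reliability 80 × 0.1 = 8
  Problem-solving 89 × 0.27 = 24.03
  Collaboration 83 × 0.21 = 17.43
Sum = 69.4
69.4 ≥ 65 → Credit

Credit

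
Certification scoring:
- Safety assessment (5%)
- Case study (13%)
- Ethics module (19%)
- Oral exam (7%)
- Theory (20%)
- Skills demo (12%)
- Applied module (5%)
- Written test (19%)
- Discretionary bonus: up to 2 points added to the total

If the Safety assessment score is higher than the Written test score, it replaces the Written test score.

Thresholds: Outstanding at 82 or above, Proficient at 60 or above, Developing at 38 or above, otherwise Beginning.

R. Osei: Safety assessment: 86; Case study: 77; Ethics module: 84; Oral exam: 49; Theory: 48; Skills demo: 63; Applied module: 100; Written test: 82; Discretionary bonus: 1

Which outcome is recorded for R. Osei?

Safety assessment (86) > Written test (82), so Written test counts as 86.
Weighted total:
  Safety assessment 86 × 0.05 = 4.3
  Case study 77 × 0.13 = 10.01
  Ethics module 84 × 0.19 = 15.96
  Oral exam 49 × 0.07 = 3.43
  Theory 48 × 0.2 = 9.6
  Skills demo 63 × 0.12 = 7.56
  Applied module 100 × 0.05 = 5
  Written test 86 × 0.19 = 16.34
Sum = 72.2
Discretionary bonus: 72.2 + 1 = 73.2
73.2 is ≥ 60 and < 82 → Proficient

Proficient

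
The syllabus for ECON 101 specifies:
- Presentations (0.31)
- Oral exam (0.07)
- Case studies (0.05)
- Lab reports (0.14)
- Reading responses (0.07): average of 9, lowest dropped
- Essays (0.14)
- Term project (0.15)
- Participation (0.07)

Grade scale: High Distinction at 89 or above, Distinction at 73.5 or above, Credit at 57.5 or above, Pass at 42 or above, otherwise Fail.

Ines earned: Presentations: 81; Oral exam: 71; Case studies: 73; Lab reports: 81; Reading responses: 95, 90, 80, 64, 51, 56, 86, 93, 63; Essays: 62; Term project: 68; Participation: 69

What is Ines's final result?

Reading responses: drop 51 → average of remaining 8 = 627/8 = 78.375
Weighted total:
  Presentations 81 × 0.31 = 25.11
  Oral exam 71 × 0.07 = 4.97
  Case studies 73 × 0.05 = 3.65
  Lab reports 81 × 0.14 = 11.34
  Reading responses 78.375 × 0.07 = 5.48625
  Essays 62 × 0.14 = 8.68
  Term project 68 × 0.15 = 10.2
  Participation 69 × 0.07 = 4.83
Sum = 74.26625
74.26625 is ≥ 73.5 and < 89 → Distinction

Distinction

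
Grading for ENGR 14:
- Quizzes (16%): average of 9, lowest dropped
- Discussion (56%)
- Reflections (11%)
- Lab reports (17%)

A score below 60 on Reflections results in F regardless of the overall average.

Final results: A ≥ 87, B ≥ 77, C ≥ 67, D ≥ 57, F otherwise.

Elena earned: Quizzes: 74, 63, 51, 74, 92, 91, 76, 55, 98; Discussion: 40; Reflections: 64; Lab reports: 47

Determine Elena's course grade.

Quizzes: drop 51 → average of remaining 8 = 623/8 = 77.875
Reflections score 64 ≥ 60: minimum met.
Weighted total:
  Quizzes 77.875 × 0.16 = 12.46
  Discussion 40 × 0.56 = 22.4
  Reflections 64 × 0.11 = 7.04
  Lab reports 47 × 0.17 = 7.99
Sum = 49.89
49.89 < 57 → F

F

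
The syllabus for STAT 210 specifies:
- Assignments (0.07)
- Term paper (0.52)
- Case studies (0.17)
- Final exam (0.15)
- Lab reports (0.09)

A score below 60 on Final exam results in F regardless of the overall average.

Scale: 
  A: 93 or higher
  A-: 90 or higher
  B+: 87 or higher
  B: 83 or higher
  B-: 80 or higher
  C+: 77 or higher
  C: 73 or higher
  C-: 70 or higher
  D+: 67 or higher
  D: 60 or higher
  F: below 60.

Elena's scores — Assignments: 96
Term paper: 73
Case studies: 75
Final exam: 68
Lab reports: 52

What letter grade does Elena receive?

C-

Final exam score 68 ≥ 60: minimum met.
Weighted total:
  Assignments 96 × 0.07 = 6.72
  Term paper 73 × 0.52 = 37.96
  Case studies 75 × 0.17 = 12.75
  Final exam 68 × 0.15 = 10.2
  Lab reports 52 × 0.09 = 4.68
Sum = 72.31
72.31 is ≥ 70 and < 73 → C-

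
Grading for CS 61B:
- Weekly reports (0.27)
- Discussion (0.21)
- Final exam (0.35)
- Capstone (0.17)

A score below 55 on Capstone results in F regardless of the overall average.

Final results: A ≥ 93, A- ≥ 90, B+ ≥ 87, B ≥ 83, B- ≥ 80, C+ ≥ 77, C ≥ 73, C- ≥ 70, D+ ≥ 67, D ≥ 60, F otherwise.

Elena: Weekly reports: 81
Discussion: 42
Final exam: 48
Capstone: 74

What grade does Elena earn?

Capstone score 74 ≥ 55: minimum met.
Weighted total:
  Weekly reports 81 × 0.27 = 21.87
  Discussion 42 × 0.21 = 8.82
  Final exam 48 × 0.35 = 16.8
  Capstone 74 × 0.17 = 12.58
Sum = 60.07
60.07 is ≥ 60 and < 67 → D

D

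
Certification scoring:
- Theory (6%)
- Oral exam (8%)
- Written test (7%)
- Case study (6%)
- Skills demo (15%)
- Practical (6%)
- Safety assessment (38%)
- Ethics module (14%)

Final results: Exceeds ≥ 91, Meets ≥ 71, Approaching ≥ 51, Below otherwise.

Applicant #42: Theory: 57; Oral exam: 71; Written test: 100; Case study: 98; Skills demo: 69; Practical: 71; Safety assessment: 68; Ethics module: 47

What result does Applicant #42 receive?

Approaching

Weighted total:
  Theory 57 × 0.06 = 3.42
  Oral exam 71 × 0.08 = 5.68
  Written test 100 × 0.07 = 7
  Case study 98 × 0.06 = 5.88
  Skills demo 69 × 0.15 = 10.35
  Practical 71 × 0.06 = 4.26
  Safety assessment 68 × 0.38 = 25.84
  Ethics module 47 × 0.14 = 6.58
Sum = 69.01
69.01 is ≥ 51 and < 71 → Approaching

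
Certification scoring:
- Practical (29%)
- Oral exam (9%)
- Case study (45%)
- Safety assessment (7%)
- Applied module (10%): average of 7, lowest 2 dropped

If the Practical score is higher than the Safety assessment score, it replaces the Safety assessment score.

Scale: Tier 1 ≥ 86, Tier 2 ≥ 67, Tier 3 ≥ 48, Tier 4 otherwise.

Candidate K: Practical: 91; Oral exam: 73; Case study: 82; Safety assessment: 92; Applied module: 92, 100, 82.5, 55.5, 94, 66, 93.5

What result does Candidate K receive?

Applied module: drop 55.5, 66 → average of remaining 5 = 462/5 = 92.4
Practical (91) ≤ Safety assessment (92), so Safety assessment stays at 92.
Weighted total:
  Practical 91 × 0.29 = 26.39
  Oral exam 73 × 0.09 = 6.57
  Case study 82 × 0.45 = 36.9
  Safety assessment 92 × 0.07 = 6.44
  Applied module 92.4 × 0.1 = 9.24
Sum = 85.54
85.54 is ≥ 67 and < 86 → Tier 2

Tier 2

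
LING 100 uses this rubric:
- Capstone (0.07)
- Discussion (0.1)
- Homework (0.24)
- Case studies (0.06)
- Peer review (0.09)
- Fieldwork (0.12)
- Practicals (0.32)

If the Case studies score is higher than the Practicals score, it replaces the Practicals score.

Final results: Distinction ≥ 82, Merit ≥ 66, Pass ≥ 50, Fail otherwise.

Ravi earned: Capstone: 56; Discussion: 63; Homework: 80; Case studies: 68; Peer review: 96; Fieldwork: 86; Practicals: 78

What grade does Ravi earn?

Case studies (68) ≤ Practicals (78), so Practicals stays at 78.
Weighted total:
  Capstone 56 × 0.07 = 3.92
  Discussion 63 × 0.1 = 6.3
  Homework 80 × 0.24 = 19.2
  Case studies 68 × 0.06 = 4.08
  Peer review 96 × 0.09 = 8.64
  Fieldwork 86 × 0.12 = 10.32
  Practicals 78 × 0.32 = 24.96
Sum = 77.42
77.42 is ≥ 66 and < 82 → Merit

Merit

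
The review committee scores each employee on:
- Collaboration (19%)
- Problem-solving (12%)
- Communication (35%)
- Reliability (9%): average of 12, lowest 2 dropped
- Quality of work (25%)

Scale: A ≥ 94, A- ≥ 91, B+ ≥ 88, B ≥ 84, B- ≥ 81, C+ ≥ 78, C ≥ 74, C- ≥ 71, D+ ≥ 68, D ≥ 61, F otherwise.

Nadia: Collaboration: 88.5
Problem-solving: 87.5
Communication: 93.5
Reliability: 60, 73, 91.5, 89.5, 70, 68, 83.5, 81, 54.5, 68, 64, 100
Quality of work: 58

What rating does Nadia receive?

Reliability: drop 54.5, 60 → average of remaining 10 = 788.5/10 = 78.85
Weighted total:
  Collaboration 88.5 × 0.19 = 16.815
  Problem-solving 87.5 × 0.12 = 10.5
  Communication 93.5 × 0.35 = 32.725
  Reliability 78.85 × 0.09 = 7.0965
  Quality of work 58 × 0.25 = 14.5
Sum = 81.6365
81.6365 is ≥ 81 and < 84 → B-

B-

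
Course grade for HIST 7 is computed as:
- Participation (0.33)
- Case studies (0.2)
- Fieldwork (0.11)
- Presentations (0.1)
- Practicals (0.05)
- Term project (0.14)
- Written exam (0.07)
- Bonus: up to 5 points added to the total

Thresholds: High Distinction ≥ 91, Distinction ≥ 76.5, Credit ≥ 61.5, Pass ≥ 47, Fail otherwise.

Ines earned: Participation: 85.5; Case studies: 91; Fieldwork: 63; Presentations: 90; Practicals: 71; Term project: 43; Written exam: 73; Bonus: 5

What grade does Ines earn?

Distinction

Weighted total:
  Participation 85.5 × 0.33 = 28.215
  Case studies 91 × 0.2 = 18.2
  Fieldwork 63 × 0.11 = 6.93
  Presentations 90 × 0.1 = 9
  Practicals 71 × 0.05 = 3.55
  Term project 43 × 0.14 = 6.02
  Written exam 73 × 0.07 = 5.11
Sum = 77.025
Bonus: 77.025 + 5 = 82.025
82.025 is ≥ 76.5 and < 91 → Distinction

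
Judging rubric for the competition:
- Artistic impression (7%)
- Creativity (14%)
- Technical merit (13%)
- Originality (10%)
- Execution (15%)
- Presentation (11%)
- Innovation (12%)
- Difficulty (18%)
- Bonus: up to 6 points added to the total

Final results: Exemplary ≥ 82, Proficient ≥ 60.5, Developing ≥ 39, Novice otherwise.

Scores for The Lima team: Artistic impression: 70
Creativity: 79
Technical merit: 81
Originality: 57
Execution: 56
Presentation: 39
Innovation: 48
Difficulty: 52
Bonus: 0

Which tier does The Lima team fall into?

Weighted total:
  Artistic impression 70 × 0.07 = 4.9
  Creativity 79 × 0.14 = 11.06
  Technical merit 81 × 0.13 = 10.53
  Originality 57 × 0.1 = 5.7
  Execution 56 × 0.15 = 8.4
  Presentation 39 × 0.11 = 4.29
  Innovation 48 × 0.12 = 5.76
  Difficulty 52 × 0.18 = 9.36
Sum = 60
Bonus: 60 + 0 = 60
60 is ≥ 39 and < 60.5 → Developing

Developing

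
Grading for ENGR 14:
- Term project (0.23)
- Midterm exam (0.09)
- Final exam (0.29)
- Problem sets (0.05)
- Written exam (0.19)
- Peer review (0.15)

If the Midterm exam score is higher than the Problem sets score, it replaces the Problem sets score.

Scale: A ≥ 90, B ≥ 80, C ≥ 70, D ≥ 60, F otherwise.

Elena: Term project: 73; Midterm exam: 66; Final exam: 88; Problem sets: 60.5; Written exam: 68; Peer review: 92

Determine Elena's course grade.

C

Midterm exam (66) > Problem sets (60.5), so Problem sets counts as 66.
Weighted total:
  Term project 73 × 0.23 = 16.79
  Midterm exam 66 × 0.09 = 5.94
  Final exam 88 × 0.29 = 25.52
  Problem sets 66 × 0.05 = 3.3
  Written exam 68 × 0.19 = 12.92
  Peer review 92 × 0.15 = 13.8
Sum = 78.27
78.27 is ≥ 70 and < 80 → C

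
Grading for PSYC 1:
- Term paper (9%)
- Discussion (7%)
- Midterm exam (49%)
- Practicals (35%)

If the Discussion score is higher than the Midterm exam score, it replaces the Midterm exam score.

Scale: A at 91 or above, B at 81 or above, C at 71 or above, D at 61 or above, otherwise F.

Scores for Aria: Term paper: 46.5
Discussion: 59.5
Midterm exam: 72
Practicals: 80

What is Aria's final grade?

C

Discussion (59.5) ≤ Midterm exam (72), so Midterm exam stays at 72.
Weighted total:
  Term paper 46.5 × 0.09 = 4.185
  Discussion 59.5 × 0.07 = 4.165
  Midterm exam 72 × 0.49 = 35.28
  Practicals 80 × 0.35 = 28
Sum = 71.63
71.63 is ≥ 71 and < 81 → C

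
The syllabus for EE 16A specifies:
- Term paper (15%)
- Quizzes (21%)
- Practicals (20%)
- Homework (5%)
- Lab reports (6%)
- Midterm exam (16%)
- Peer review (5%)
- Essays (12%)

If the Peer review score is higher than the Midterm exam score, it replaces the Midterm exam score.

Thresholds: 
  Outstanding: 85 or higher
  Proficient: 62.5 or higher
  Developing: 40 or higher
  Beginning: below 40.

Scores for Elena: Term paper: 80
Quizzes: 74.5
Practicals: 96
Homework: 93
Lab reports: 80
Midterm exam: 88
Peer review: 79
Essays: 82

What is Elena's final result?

Peer review (79) ≤ Midterm exam (88), so Midterm exam stays at 88.
Weighted total:
  Term paper 80 × 0.15 = 12
  Quizzes 74.5 × 0.21 = 15.645
  Practicals 96 × 0.2 = 19.2
  Homework 93 × 0.05 = 4.65
  Lab reports 80 × 0.06 = 4.8
  Midterm exam 88 × 0.16 = 14.08
  Peer review 79 × 0.05 = 3.95
  Essays 82 × 0.12 = 9.84
Sum = 84.165
84.165 is ≥ 62.5 and < 85 → Proficient

Proficient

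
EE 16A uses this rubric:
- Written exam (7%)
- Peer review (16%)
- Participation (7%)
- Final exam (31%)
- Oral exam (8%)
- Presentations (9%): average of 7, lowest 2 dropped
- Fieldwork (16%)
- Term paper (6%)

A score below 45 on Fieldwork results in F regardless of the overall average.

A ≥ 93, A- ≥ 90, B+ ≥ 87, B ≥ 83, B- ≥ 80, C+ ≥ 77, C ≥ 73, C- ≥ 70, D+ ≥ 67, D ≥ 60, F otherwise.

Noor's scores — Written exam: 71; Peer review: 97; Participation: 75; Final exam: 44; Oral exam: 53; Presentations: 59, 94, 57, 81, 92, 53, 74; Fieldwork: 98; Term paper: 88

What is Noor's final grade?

Presentations: drop 53, 57 → average of remaining 5 = 400/5 = 80
Fieldwork score 98 ≥ 45: minimum met.
Weighted total:
  Written exam 71 × 0.07 = 4.97
  Peer review 97 × 0.16 = 15.52
  Participation 75 × 0.07 = 5.25
  Final exam 44 × 0.31 = 13.64
  Oral exam 53 × 0.08 = 4.24
  Presentations 80 × 0.09 = 7.2
  Fieldwork 98 × 0.16 = 15.68
  Term paper 88 × 0.06 = 5.28
Sum = 71.78
71.78 is ≥ 70 and < 73 → C-

C-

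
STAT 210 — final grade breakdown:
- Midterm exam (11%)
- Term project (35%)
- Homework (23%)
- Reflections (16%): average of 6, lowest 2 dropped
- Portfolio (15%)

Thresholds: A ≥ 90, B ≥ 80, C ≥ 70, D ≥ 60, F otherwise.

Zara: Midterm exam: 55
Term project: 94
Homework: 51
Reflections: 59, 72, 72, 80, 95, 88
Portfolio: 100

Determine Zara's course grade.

Reflections: drop 59, 72 → average of remaining 4 = 335/4 = 83.75
Weighted total:
  Midterm exam 55 × 0.11 = 6.05
  Term project 94 × 0.35 = 32.9
  Homework 51 × 0.23 = 11.73
  Reflections 83.75 × 0.16 = 13.4
  Portfolio 100 × 0.15 = 15
Sum = 79.08
79.08 is ≥ 70 and < 80 → C

C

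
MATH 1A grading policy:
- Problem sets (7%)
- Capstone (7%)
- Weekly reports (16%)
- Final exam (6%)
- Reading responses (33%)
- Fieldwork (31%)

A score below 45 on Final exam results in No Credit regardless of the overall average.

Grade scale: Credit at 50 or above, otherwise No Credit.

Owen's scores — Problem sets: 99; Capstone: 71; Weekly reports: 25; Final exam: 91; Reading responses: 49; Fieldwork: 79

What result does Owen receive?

Credit

Final exam score 91 ≥ 45: minimum met.
Weighted total:
  Problem sets 99 × 0.07 = 6.93
  Capstone 71 × 0.07 = 4.97
  Weekly reports 25 × 0.16 = 4
  Final exam 91 × 0.06 = 5.46
  Reading responses 49 × 0.33 = 16.17
  Fieldwork 79 × 0.31 = 24.49
Sum = 62.02
62.02 ≥ 50 → Credit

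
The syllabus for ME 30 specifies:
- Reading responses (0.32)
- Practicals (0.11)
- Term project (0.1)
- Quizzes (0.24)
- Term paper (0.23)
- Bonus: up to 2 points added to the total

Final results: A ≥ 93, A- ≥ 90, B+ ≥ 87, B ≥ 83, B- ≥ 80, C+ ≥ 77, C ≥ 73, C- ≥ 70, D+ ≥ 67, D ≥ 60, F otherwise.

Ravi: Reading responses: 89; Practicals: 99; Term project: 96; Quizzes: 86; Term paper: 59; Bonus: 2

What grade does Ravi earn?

B

Weighted total:
  Reading responses 89 × 0.32 = 28.48
  Practicals 99 × 0.11 = 10.89
  Term project 96 × 0.1 = 9.6
  Quizzes 86 × 0.24 = 20.64
  Term paper 59 × 0.23 = 13.57
Sum = 83.18
Bonus: 83.18 + 2 = 85.18
85.18 is ≥ 83 and < 87 → B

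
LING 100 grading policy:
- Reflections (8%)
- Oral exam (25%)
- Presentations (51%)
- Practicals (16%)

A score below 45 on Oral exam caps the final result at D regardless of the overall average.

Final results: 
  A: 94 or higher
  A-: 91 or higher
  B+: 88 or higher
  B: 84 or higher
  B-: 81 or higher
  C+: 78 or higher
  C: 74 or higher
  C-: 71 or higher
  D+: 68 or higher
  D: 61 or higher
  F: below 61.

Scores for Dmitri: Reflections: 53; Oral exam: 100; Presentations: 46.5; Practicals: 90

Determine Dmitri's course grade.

D

Oral exam score 100 ≥ 45: minimum met.
Weighted total:
  Reflections 53 × 0.08 = 4.24
  Oral exam 100 × 0.25 = 25
  Presentations 46.5 × 0.51 = 23.715
  Practicals 90 × 0.16 = 14.4
Sum = 67.355
67.355 is ≥ 61 and < 68 → D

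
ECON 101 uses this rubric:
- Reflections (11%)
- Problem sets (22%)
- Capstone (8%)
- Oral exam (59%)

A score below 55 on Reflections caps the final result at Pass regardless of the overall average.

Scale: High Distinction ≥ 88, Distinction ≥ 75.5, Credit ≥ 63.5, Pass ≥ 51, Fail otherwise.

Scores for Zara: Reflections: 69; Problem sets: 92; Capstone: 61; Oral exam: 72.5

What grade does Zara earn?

Credit

Reflections score 69 ≥ 55: minimum met.
Weighted total:
  Reflections 69 × 0.11 = 7.59
  Problem sets 92 × 0.22 = 20.24
  Capstone 61 × 0.08 = 4.88
  Oral exam 72.5 × 0.59 = 42.775
Sum = 75.485
75.485 is ≥ 63.5 and < 75.5 → Credit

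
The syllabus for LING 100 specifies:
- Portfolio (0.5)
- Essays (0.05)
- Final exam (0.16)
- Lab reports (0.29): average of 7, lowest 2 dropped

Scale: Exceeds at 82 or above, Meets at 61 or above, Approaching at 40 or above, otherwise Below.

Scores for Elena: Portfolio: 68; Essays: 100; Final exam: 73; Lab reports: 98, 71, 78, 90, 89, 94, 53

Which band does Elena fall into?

Lab reports: drop 53, 71 → average of remaining 5 = 449/5 = 89.8
Weighted total:
  Portfolio 68 × 0.5 = 34
  Essays 100 × 0.05 = 5
  Final exam 73 × 0.16 = 11.68
  Lab reports 89.8 × 0.29 = 26.042
Sum = 76.722
76.722 is ≥ 61 and < 82 → Meets

Meets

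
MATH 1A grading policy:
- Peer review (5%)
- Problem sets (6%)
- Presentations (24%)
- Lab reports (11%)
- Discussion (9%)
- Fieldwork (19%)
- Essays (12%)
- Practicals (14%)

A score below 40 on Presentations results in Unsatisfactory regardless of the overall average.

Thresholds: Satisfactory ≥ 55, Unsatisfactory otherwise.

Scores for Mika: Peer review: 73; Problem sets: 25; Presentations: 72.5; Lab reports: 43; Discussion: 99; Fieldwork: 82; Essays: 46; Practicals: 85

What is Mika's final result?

Presentations score 72.5 ≥ 40: minimum met.
Weighted total:
  Peer review 73 × 0.05 = 3.65
  Problem sets 25 × 0.06 = 1.5
  Presentations 72.5 × 0.24 = 17.4
  Lab reports 43 × 0.11 = 4.73
  Discussion 99 × 0.09 = 8.91
  Fieldwork 82 × 0.19 = 15.58
  Essays 46 × 0.12 = 5.52
  Practicals 85 × 0.14 = 11.9
Sum = 69.19
69.19 ≥ 55 → Satisfactory

Satisfactory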